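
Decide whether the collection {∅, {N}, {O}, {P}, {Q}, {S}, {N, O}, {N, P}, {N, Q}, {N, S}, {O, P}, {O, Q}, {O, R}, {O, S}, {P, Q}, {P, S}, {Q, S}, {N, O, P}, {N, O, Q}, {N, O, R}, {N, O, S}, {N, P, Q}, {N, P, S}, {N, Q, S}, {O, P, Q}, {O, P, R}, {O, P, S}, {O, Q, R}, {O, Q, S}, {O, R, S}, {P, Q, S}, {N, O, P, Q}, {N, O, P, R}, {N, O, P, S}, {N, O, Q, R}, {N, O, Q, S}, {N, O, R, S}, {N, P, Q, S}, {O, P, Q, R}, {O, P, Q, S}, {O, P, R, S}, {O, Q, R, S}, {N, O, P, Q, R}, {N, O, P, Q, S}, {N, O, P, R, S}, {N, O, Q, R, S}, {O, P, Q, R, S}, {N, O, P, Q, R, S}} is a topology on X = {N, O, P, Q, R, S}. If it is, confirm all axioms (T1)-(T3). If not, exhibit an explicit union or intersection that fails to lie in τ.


τ IS a topology on X.

Axiom (T1): ∅ ∈ τ? Yes; X ∈ τ? Yes.
Axiom (T2/T3): check pairwise unions and intersections of members of τ.
All pairwise intersections and unions checked — each lies in τ. Therefore τ satisfies (T1), (T2), (T3): it IS a topology on X.


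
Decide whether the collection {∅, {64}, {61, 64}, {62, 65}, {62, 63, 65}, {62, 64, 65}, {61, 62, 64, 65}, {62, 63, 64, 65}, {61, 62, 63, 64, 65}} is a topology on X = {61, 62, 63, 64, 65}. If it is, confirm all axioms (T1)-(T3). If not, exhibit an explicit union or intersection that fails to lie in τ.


τ IS a topology on X.

Axiom (T1): ∅ ∈ τ? Yes; X ∈ τ? Yes.
Axiom (T2/T3): check pairwise unions and intersections of members of τ.
All pairwise intersections and unions checked — each lies in τ. Therefore τ satisfies (T1), (T2), (T3): it IS a topology on X.


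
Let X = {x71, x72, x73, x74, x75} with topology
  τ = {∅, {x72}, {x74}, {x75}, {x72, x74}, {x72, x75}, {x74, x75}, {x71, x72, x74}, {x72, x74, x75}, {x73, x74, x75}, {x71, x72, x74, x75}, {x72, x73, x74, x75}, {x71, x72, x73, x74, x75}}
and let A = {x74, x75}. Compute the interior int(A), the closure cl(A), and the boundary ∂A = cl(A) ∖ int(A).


int(A) = {x74, x75}, cl(A) = {x71, x73, x74, x75}, ∂A = {x71, x73}.

Closed sets in (X, τ) are complements of opens:
  closed(X, τ) = {∅, {x71}, {x73}, {x71, x72}, {x71, x73}, {x73, x75}, {x71, x72, x73}, {x71, x73, x74}, {x71, x73, x75}, {x71, x72, x73, x74}, {x71, x72, x73, x75}, {x71, x73, x74, x75}, {x71, x72, x73, x74, x75}}.
int(A) = ⋃ {U ∈ τ : U ⊆ A}. Opens contained in A: ∅, {x74}, {x75}, {x74, x75}.
Taking the union of these: int(A) = {x74, x75}.
cl(A) = ⋂ {C closed : A ⊆ C}. Closed sets containing A: {x71, x73, x74, x75}, {x71, x72, x73, x74, x75}.
Intersecting these: cl(A) = {x71, x73, x74, x75}.
∂A = cl(A) ∖ int(A) = {x71, x73, x74, x75} ∖ {x74, x75} = {x71, x73}.


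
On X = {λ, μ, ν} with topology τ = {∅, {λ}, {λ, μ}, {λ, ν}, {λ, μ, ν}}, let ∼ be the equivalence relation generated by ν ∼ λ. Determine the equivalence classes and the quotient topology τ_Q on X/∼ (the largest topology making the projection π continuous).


X/∼ = {[λ=ν], [μ]}; |τ_Q| = 3.

Equivalence classes: [λ=ν], [μ].
Quotient map π: X → X/∼ sends λ ↦ [λ=ν], μ ↦ [μ], ν ↦ [λ=ν].
For each subset V ⊆ X/∼, compute π^{-1}(V) ⊆ X and check whether π^{-1}(V) ∈ τ. V is open in τ_Q iff π^{-1}(V) ∈ τ.
  V = {}: π^{-1}(V) = ∅ ∈ τ ✓.
  V = {[λ=ν]}: π^{-1}(V) = {λ, ν} ∈ τ ✓.
  V = {[μ]}: π^{-1}(V) = {μ} ∉ τ ✗.
  V = {[λ=ν], [μ]}: π^{-1}(V) = {λ, μ, ν} ∈ τ ✓.
Open sets in the quotient: τ_Q = {{}, {[λ=ν]}, {[λ=ν], [μ]}} (3 elements).


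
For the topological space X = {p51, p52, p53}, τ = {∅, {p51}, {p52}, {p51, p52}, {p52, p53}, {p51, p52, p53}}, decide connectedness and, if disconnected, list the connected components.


(X, τ) is disconnected; components = [{p51}, {p52, p53}].

Find clopen sets (U ∈ τ with X ∖ U ∈ τ):
  U = ∅, X ∖ U = {p51, p52, p53} — both open, so U is clopen.
  U = {p51}, X ∖ U = {p52, p53} — both open, so U is clopen.
  U = {p52, p53}, X ∖ U = {p51} — both open, so U is clopen.
  U = {p51, p52, p53}, X ∖ U = ∅ — both open, so U is clopen.
Nontrivial clopen(s) exist: e.g. {p51}. So (X, τ) is disconnected.
Compute connected components by grouping points that agree on all clopens:
  component: {p51}
  component: {p52, p53}


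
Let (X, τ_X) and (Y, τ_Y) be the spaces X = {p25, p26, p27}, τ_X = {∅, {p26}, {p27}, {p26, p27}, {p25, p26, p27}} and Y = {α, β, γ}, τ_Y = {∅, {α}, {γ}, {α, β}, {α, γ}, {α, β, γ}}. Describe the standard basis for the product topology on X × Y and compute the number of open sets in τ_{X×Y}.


Basis B = {∅ × ∅, {p26} × {α}, {p26} × {γ}, {p27} × {α}, {p27} × {γ}, {p26} × {α, β}, {p26} × {α, γ}, {p26, p27} × {α}, {p26, p27} × {γ}, {p27} × {α, β}, {p27} × {α, γ}, {p25, p26, p27} × {α}, {p25, p26, p27} × {γ}, {p26} × {α, β, γ}, {p27} × {α, β, γ}, {p26, p27} × {α, β}, {p26, p27} × {α, γ}, {p25, p26, p27} × {α, β}, {p25, p26, p27} × {α, γ}, {p26, p27} × {α, β, γ}, {p25, p26, p27} × {α, β, γ}}; |τ_{X×Y}| = 70.

Enumerate products U × V with U ∈ τ_X, V ∈ τ_Y (deduplicated):
  ∅ × ∅ = {} (∅)
  {p26} × {α} = {(p26,α)}
  {p26} × {γ} = {(p26,γ)}
  {p27} × {α} = {(p27,α)}
  {p27} × {γ} = {(p27,γ)}
  {p26} × {α, β} = {(p26,α), (p26,β)}
  {p26} × {α, γ} = {(p26,α), (p26,γ)}
  {p26, p27} × {α} = {(p26,α), (p27,α)}
  {p26, p27} × {γ} = {(p26,γ), (p27,γ)}
  {p27} × {α, β} = {(p27,α), (p27,β)}
  {p27} × {α, γ} = {(p27,α), (p27,γ)}
  {p25, p26, p27} × {α} = {(p25,α), (p26,α), (p27,α)}
  {p25, p26, p27} × {γ} = {(p25,γ), (p26,γ), (p27,γ)}
  {p26} × {α, β, γ} = {(p26,α), (p26,β), (p26,γ)}
  {p27} × {α, β, γ} = {(p27,α), (p27,β), (p27,γ)}
  {p26, p27} × {α, β} = {(p26,α), (p26,β), (p27,α), (p27,β)}
  {p26, p27} × {α, γ} = {(p26,α), (p26,γ), (p27,α), (p27,γ)}
  {p25, p26, p27} × {α, β} = {(p25,α), (p25,β), (p26,α), (p26,β), (p27,α), (p27,β)}
  {p25, p26, p27} × {α, γ} = {(p25,α), (p25,γ), (p26,α), (p26,γ), (p27,α), (p27,γ)}
  {p26, p27} × {α, β, γ} = {(p26,α), (p26,β), (p26,γ), (p27,α), (p27,β), (p27,γ)}
  {p25, p26, p27} × {α, β, γ} = {(p25,α), (p25,β), (p25,γ), (p26,α), (p26,β), (p26,γ), (p27,α), (p27,β), (p27,γ)}
These 21 distinct sets form the basis B.
Close under arbitrary unions to get τ_{X×Y}; counting gives |τ_{X×Y}| = 70.


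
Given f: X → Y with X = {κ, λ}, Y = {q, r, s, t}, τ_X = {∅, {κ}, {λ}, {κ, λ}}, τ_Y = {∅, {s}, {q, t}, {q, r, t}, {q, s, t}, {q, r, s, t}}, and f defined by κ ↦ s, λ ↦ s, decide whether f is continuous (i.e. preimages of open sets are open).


f IS continuous.

Compute f^{-1}(U) for each U ∈ τ_Y:
  U = ∅: f^{-1}(U) = ∅ ∈ τ_X ✓.
  U = {s}: f^{-1}(U) = {κ, λ} ∈ τ_X ✓.
  U = {q, t}: f^{-1}(U) = ∅ ∈ τ_X ✓.
  U = {q, r, t}: f^{-1}(U) = ∅ ∈ τ_X ✓.
  U = {q, s, t}: f^{-1}(U) = {κ, λ} ∈ τ_X ✓.
  U = {q, r, s, t}: f^{-1}(U) = {κ, λ} ∈ τ_X ✓.
Every preimage lies in τ_X, so f IS continuous.


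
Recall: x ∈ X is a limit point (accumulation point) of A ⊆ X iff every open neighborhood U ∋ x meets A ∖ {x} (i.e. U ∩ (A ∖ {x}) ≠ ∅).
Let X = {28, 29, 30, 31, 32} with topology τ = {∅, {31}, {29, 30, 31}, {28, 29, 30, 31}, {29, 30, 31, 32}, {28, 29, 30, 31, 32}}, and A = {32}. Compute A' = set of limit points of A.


A' = ∅

For each x ∈ X, list the open sets U ∈ τ with x ∈ U, then check whether U ∩ (A ∖ {x}) ≠ ∅ for every such U.
  x = 28: open {28, 29, 30, 31} ∋ x has {28, 29, 30, 31} ∩ (A ∖ {28}) = ∅, so x is NOT a limit point.
  x = 29: open {29, 30, 31} ∋ x has {29, 30, 31} ∩ (A ∖ {29}) = ∅, so x is NOT a limit point.
  x = 30: open {29, 30, 31} ∋ x has {29, 30, 31} ∩ (A ∖ {30}) = ∅, so x is NOT a limit point.
  x = 31: open {31} ∋ x has {31} ∩ (A ∖ {31}) = ∅, so x is NOT a limit point.
  x = 32: open {29, 30, 31, 32} ∋ x has {29, 30, 31, 32} ∩ (A ∖ {32}) = ∅, so x is NOT a limit point.
Collecting: A' = ∅.


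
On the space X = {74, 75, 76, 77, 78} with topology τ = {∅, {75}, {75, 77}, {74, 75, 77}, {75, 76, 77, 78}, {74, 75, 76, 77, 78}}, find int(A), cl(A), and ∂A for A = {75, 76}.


int(A) = {75}, cl(A) = {74, 75, 76, 77, 78}, ∂A = {74, 76, 77, 78}.

Closed sets in (X, τ) are complements of opens:
  closed(X, τ) = {∅, {74}, {76, 78}, {74, 76, 78}, {74, 76, 77, 78}, {74, 75, 76, 77, 78}}.
int(A) = ⋃ {U ∈ τ : U ⊆ A}. Opens contained in A: ∅, {75}.
Taking the union of these: int(A) = {75}.
cl(A) = ⋂ {C closed : A ⊆ C}. Closed sets containing A: {74, 75, 76, 77, 78}.
Intersecting these: cl(A) = {74, 75, 76, 77, 78}.
∂A = cl(A) ∖ int(A) = {74, 75, 76, 77, 78} ∖ {75} = {74, 76, 77, 78}.


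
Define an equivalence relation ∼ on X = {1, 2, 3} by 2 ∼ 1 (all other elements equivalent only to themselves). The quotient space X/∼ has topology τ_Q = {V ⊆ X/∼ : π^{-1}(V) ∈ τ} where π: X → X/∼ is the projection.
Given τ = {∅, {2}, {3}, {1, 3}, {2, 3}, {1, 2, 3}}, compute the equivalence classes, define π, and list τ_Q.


X/∼ = {[1=2], [3]}; |τ_Q| = 3.

Equivalence classes: [1=2], [3].
Quotient map π: X → X/∼ sends 1 ↦ [1=2], 2 ↦ [1=2], 3 ↦ [3].
For each subset V ⊆ X/∼, compute π^{-1}(V) ⊆ X and check whether π^{-1}(V) ∈ τ. V is open in τ_Q iff π^{-1}(V) ∈ τ.
  V = {}: π^{-1}(V) = ∅ ∈ τ ✓.
  V = {[1=2]}: π^{-1}(V) = {1, 2} ∉ τ ✗.
  V = {[3]}: π^{-1}(V) = {3} ∈ τ ✓.
  V = {[1=2], [3]}: π^{-1}(V) = {1, 2, 3} ∈ τ ✓.
Open sets in the quotient: τ_Q = {{}, {[3]}, {[1=2], [3]}} (3 elements).


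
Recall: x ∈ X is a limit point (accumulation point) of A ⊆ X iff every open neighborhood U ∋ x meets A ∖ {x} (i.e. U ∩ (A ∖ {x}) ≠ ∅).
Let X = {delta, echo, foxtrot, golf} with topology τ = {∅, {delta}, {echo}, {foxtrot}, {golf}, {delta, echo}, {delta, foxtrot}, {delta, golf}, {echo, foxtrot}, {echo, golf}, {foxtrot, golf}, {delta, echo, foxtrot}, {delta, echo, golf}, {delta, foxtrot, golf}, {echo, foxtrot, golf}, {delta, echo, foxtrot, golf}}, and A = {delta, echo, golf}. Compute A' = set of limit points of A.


A' = ∅

For each x ∈ X, list the open sets U ∈ τ with x ∈ U, then check whether U ∩ (A ∖ {x}) ≠ ∅ for every such U.
  x = delta: open {delta} ∋ x has {delta} ∩ (A ∖ {delta}) = ∅, so x is NOT a limit point.
  x = echo: open {echo} ∋ x has {echo} ∩ (A ∖ {echo}) = ∅, so x is NOT a limit point.
  x = foxtrot: open {foxtrot} ∋ x has {foxtrot} ∩ (A ∖ {foxtrot}) = ∅, so x is NOT a limit point.
  x = golf: open {golf} ∋ x has {golf} ∩ (A ∖ {golf}) = ∅, so x is NOT a limit point.
Collecting: A' = ∅.


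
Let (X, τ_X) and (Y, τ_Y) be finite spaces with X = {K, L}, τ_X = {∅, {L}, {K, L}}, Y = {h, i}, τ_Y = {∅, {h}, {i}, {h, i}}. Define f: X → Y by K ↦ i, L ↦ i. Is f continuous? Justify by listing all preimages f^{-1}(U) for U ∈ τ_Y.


f IS continuous.

Compute f^{-1}(U) for each U ∈ τ_Y:
  U = ∅: f^{-1}(U) = ∅ ∈ τ_X ✓.
  U = {h}: f^{-1}(U) = ∅ ∈ τ_X ✓.
  U = {i}: f^{-1}(U) = {K, L} ∈ τ_X ✓.
  U = {h, i}: f^{-1}(U) = {K, L} ∈ τ_X ✓.
Every preimage lies in τ_X, so f IS continuous.


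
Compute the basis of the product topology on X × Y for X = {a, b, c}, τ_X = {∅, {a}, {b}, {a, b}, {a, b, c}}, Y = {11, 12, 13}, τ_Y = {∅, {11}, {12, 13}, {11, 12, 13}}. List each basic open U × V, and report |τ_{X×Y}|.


Basis B = {∅ × ∅, {a} × {11}, {b} × {11}, {a, b} × {11}, {a} × {12, 13}, {b} × {12, 13}, {a} × {11, 12, 13}, {a, b, c} × {11}, {b} × {11, 12, 13}, {a, b} × {12, 13}, {a, b} × {11, 12, 13}, {a, b, c} × {12, 13}, {a, b, c} × {11, 12, 13}}; |τ_{X×Y}| = 25.

Enumerate products U × V with U ∈ τ_X, V ∈ τ_Y (deduplicated):
  ∅ × ∅ = {} (∅)
  {a} × {11} = {(a,11)}
  {b} × {11} = {(b,11)}
  {a, b} × {11} = {(a,11), (b,11)}
  {a} × {12, 13} = {(a,12), (a,13)}
  {b} × {12, 13} = {(b,12), (b,13)}
  {a} × {11, 12, 13} = {(a,11), (a,12), (a,13)}
  {a, b, c} × {11} = {(a,11), (b,11), (c,11)}
  {b} × {11, 12, 13} = {(b,11), (b,12), (b,13)}
  {a, b} × {12, 13} = {(a,12), (a,13), (b,12), (b,13)}
  {a, b} × {11, 12, 13} = {(a,11), (a,12), (a,13), (b,11), (b,12), (b,13)}
  {a, b, c} × {12, 13} = {(a,12), (a,13), (b,12), (b,13), (c,12), (c,13)}
  {a, b, c} × {11, 12, 13} = {(a,11), (a,12), (a,13), (b,11), (b,12), (b,13), (c,11), (c,12), (c,13)}
These 13 distinct sets form the basis B.
Close under arbitrary unions to get τ_{X×Y}; counting gives |τ_{X×Y}| = 25.


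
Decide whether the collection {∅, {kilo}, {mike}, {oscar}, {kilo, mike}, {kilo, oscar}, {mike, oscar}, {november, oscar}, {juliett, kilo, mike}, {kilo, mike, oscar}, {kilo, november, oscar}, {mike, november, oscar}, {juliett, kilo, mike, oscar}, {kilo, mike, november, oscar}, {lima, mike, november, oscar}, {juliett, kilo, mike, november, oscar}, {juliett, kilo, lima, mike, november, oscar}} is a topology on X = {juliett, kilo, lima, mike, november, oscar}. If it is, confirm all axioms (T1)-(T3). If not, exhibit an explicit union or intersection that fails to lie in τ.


τ is NOT a topology on X.

Axiom (T1): ∅ ∈ τ? Yes; X ∈ τ? Yes.
Axiom (T2/T3): check pairwise unions and intersections of members of τ.
Counterexample for (T2): {kilo} ∪ {lima, mike, november, oscar} = {kilo, lima, mike, november, oscar} ∉ τ. Therefore τ is NOT a topology.


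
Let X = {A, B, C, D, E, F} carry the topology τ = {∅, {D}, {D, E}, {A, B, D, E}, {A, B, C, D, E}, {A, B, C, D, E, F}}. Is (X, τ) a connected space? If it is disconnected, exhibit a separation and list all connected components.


(X, τ) is connected.

Find clopen sets (U ∈ τ with X ∖ U ∈ τ):
  U = ∅, X ∖ U = {A, B, C, D, E, F} — both open, so U is clopen.
  U = {A, B, C, D, E, F}, X ∖ U = ∅ — both open, so U is clopen.
Only trivial clopens (∅ and X) exist, so (X, τ) is connected.
Compute connected components by grouping points that agree on all clopens:
  component: {A, B, C, D, E, F}


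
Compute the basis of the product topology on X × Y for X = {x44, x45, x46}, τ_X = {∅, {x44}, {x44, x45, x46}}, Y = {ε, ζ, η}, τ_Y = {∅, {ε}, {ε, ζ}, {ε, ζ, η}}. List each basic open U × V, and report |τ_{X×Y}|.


Basis B = {∅ × ∅, {x44} × {ε}, {x44} × {ε, ζ}, {x44} × {ε, ζ, η}, {x44, x45, x46} × {ε}, {x44, x45, x46} × {ε, ζ}, {x44, x45, x46} × {ε, ζ, η}}; |τ_{X×Y}| = 10.

Enumerate products U × V with U ∈ τ_X, V ∈ τ_Y (deduplicated):
  ∅ × ∅ = {} (∅)
  {x44} × {ε} = {(x44,ε)}
  {x44} × {ε, ζ} = {(x44,ε), (x44,ζ)}
  {x44} × {ε, ζ, η} = {(x44,ε), (x44,ζ), (x44,η)}
  {x44, x45, x46} × {ε} = {(x44,ε), (x45,ε), (x46,ε)}
  {x44, x45, x46} × {ε, ζ} = {(x44,ε), (x44,ζ), (x45,ε), (x45,ζ), (x46,ε), (x46,ζ)}
  {x44, x45, x46} × {ε, ζ, η} = {(x44,ε), (x44,ζ), (x44,η), (x45,ε), (x45,ζ), (x45,η), (x46,ε), (x46,ζ), (x46,η)}
These 7 distinct sets form the basis B.
Close under arbitrary unions to get τ_{X×Y}; counting gives |τ_{X×Y}| = 10.


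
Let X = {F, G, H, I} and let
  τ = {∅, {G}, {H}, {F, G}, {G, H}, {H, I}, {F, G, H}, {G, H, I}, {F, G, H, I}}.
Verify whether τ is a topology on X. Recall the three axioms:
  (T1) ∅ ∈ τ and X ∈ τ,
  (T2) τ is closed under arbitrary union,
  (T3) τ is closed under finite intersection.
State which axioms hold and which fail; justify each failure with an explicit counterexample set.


τ IS a topology on X.

Axiom (T1): ∅ ∈ τ? Yes; X ∈ τ? Yes.
Axiom (T2/T3): check pairwise unions and intersections of members of τ.
All pairwise intersections and unions checked — each lies in τ. Therefore τ satisfies (T1), (T2), (T3): it IS a topology on X.


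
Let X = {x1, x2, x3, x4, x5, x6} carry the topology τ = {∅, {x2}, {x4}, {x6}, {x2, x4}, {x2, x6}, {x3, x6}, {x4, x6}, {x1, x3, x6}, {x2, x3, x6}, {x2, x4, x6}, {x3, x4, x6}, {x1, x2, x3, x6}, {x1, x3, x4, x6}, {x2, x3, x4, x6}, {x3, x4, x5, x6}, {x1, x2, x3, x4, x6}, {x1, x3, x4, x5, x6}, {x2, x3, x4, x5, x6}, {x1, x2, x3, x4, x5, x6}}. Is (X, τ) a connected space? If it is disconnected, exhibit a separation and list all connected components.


(X, τ) is disconnected; components = [{x2}, {x1, x3, x4, x5, x6}].

Find clopen sets (U ∈ τ with X ∖ U ∈ τ):
  U = ∅, X ∖ U = {x1, x2, x3, x4, x5, x6} — both open, so U is clopen.
  U = {x2}, X ∖ U = {x1, x3, x4, x5, x6} — both open, so U is clopen.
  U = {x1, x3, x4, x5, x6}, X ∖ U = {x2} — both open, so U is clopen.
  U = {x1, x2, x3, x4, x5, x6}, X ∖ U = ∅ — both open, so U is clopen.
Nontrivial clopen(s) exist: e.g. {x2}. So (X, τ) is disconnected.
Compute connected components by grouping points that agree on all clopens:
  component: {x2}
  component: {x1, x3, x4, x5, x6}


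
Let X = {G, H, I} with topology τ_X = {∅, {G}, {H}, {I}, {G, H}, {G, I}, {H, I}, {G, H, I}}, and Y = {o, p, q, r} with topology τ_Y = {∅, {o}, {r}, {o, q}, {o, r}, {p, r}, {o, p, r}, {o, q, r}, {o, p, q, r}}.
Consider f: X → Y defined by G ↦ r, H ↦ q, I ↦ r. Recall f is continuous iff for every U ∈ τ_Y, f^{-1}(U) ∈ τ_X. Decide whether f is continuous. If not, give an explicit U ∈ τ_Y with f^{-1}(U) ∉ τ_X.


f IS continuous.

Compute f^{-1}(U) for each U ∈ τ_Y:
  U = ∅: f^{-1}(U) = ∅ ∈ τ_X ✓.
  U = {o}: f^{-1}(U) = ∅ ∈ τ_X ✓.
  U = {r}: f^{-1}(U) = {G, I} ∈ τ_X ✓.
  U = {o, q}: f^{-1}(U) = {H} ∈ τ_X ✓.
  U = {o, r}: f^{-1}(U) = {G, I} ∈ τ_X ✓.
  U = {p, r}: f^{-1}(U) = {G, I} ∈ τ_X ✓.
  U = {o, p, r}: f^{-1}(U) = {G, I} ∈ τ_X ✓.
  U = {o, q, r}: f^{-1}(U) = {G, H, I} ∈ τ_X ✓.
  U = {o, p, q, r}: f^{-1}(U) = {G, H, I} ∈ τ_X ✓.
Every preimage lies in τ_X, so f IS continuous.


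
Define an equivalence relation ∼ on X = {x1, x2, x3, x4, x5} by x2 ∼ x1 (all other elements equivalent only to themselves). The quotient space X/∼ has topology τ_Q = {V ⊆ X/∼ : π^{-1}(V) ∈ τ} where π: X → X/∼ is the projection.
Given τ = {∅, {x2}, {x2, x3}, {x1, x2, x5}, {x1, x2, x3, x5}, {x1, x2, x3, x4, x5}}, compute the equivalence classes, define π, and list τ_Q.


X/∼ = {[x1=x2], [x3], [x4], [x5]}; |τ_Q| = 4.

Equivalence classes: [x1=x2], [x3], [x4], [x5].
Quotient map π: X → X/∼ sends x1 ↦ [x1=x2], x2 ↦ [x1=x2], x3 ↦ [x3], x4 ↦ [x4], x5 ↦ [x5].
For each subset V ⊆ X/∼, compute π^{-1}(V) ⊆ X and check whether π^{-1}(V) ∈ τ. V is open in τ_Q iff π^{-1}(V) ∈ τ.
  V = {}: π^{-1}(V) = ∅ ∈ τ ✓.
  V = {[x1=x2]}: π^{-1}(V) = {x1, x2} ∉ τ ✗.
  V = {[x3]}: π^{-1}(V) = {x3} ∉ τ ✗.
  V = {[x1=x2], [x3]}: π^{-1}(V) = {x1, x2, x3} ∉ τ ✗.
  V = {[x4]}: π^{-1}(V) = {x4} ∉ τ ✗.
  V = {[x1=x2], [x4]}: π^{-1}(V) = {x1, x2, x4} ∉ τ ✗.
  V = {[x3], [x4]}: π^{-1}(V) = {x3, x4} ∉ τ ✗.
  V = {[x1=x2], [x3], [x4]}: π^{-1}(V) = {x1, x2, x3, x4} ∉ τ ✗.
  V = {[x5]}: π^{-1}(V) = {x5} ∉ τ ✗.
  V = {[x1=x2], [x5]}: π^{-1}(V) = {x1, x2, x5} ∈ τ ✓.
  V = {[x3], [x5]}: π^{-1}(V) = {x3, x5} ∉ τ ✗.
  V = {[x1=x2], [x3], [x5]}: π^{-1}(V) = {x1, x2, x3, x5} ∈ τ ✓.
  V = {[x4], [x5]}: π^{-1}(V) = {x4, x5} ∉ τ ✗.
  V = {[x1=x2], [x4], [x5]}: π^{-1}(V) = {x1, x2, x4, x5} ∉ τ ✗.
  V = {[x3], [x4], [x5]}: π^{-1}(V) = {x3, x4, x5} ∉ τ ✗.
  V = {[x1=x2], [x3], [x4], [x5]}: π^{-1}(V) = {x1, x2, x3, x4, x5} ∈ τ ✓.
Open sets in the quotient: τ_Q = {{}, {[x1=x2], [x5]}, {[x1=x2], [x3], [x5]}, {[x1=x2], [x3], [x4], [x5]}} (4 elements).


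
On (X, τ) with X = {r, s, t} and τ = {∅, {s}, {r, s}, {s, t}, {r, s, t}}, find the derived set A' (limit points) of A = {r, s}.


A' = {r, t}

For each x ∈ X, list the open sets U ∈ τ with x ∈ U, then check whether U ∩ (A ∖ {x}) ≠ ∅ for every such U.
  x = r: opens ∋ x are {r, s}, {r, s, t}; each meets A ∖ {r}, so x IS a limit point.
  x = s: open {s} ∋ x has {s} ∩ (A ∖ {s}) = ∅, so x is NOT a limit point.
  x = t: opens ∋ x are {s, t}, {r, s, t}; each meets A ∖ {t}, so x IS a limit point.
Collecting: A' = {r, t}.


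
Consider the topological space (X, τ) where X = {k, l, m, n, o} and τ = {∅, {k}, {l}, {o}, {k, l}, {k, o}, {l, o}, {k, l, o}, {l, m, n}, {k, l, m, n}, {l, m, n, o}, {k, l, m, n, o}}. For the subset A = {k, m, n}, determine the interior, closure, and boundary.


int(A) = {k}, cl(A) = {k, m, n}, ∂A = {m, n}.

Closed sets in (X, τ) are complements of opens:
  closed(X, τ) = {∅, {k}, {o}, {k, o}, {m, n}, {k, m, n}, {l, m, n}, {m, n, o}, {k, l, m, n}, {k, m, n, o}, {l, m, n, o}, {k, l, m, n, o}}.
int(A) = ⋃ {U ∈ τ : U ⊆ A}. Opens contained in A: ∅, {k}.
Taking the union of these: int(A) = {k}.
cl(A) = ⋂ {C closed : A ⊆ C}. Closed sets containing A: {k, m, n}, {k, l, m, n}, {k, m, n, o}, {k, l, m, n, o}.
Intersecting these: cl(A) = {k, m, n}.
∂A = cl(A) ∖ int(A) = {k, m, n} ∖ {k} = {m, n}.


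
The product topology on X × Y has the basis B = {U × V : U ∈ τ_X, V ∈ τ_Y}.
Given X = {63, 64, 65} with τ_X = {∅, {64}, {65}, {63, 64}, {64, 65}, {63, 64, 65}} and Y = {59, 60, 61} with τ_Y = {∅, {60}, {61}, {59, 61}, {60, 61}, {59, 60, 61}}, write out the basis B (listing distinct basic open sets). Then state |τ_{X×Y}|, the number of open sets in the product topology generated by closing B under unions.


Basis B = {∅ × ∅, {64} × {60}, {64} × {61}, {65} × {60}, {65} × {61}, {63, 64} × {60}, {63, 64} × {61}, {64} × {59, 61}, {64} × {60, 61}, {64, 65} × {60}, {64, 65} × {61}, {65} × {59, 61}, {65} × {60, 61}, {63, 64, 65} × {60}, {63, 64, 65} × {61}, {64} × {59, 60, 61}, {65} × {59, 60, 61}, {63, 64} × {59, 61}, {63, 64} × {60, 61}, {64, 65} × {59, 61}, {64, 65} × {60, 61}, {63, 64} × {59, 60, 61}, {63, 64, 65} × {59, 61}, {63, 64, 65} × {60, 61}, {64, 65} × {59, 60, 61}, {63, 64, 65} × {59, 60, 61}}; |τ_{X×Y}| = 108.

Enumerate products U × V with U ∈ τ_X, V ∈ τ_Y (deduplicated):
  ∅ × ∅ = {} (∅)
  {64} × {60} = {(64,60)}
  {64} × {61} = {(64,61)}
  {65} × {60} = {(65,60)}
  {65} × {61} = {(65,61)}
  {63, 64} × {60} = {(63,60), (64,60)}
  {63, 64} × {61} = {(63,61), (64,61)}
  {64} × {59, 61} = {(64,59), (64,61)}
  {64} × {60, 61} = {(64,60), (64,61)}
  {64, 65} × {60} = {(64,60), (65,60)}
  {64, 65} × {61} = {(64,61), (65,61)}
  {65} × {59, 61} = {(65,59), (65,61)}
  {65} × {60, 61} = {(65,60), (65,61)}
  {63, 64, 65} × {60} = {(63,60), (64,60), (65,60)}
  {63, 64, 65} × {61} = {(63,61), (64,61), (65,61)}
  {64} × {59, 60, 61} = {(64,59), (64,60), (64,61)}
  {65} × {59, 60, 61} = {(65,59), (65,60), (65,61)}
  {63, 64} × {59, 61} = {(63,59), (63,61), (64,59), (64,61)}
  {63, 64} × {60, 61} = {(63,60), (63,61), (64,60), (64,61)}
  {64, 65} × {59, 61} = {(64,59), (64,61), (65,59), (65,61)}
  {64, 65} × {60, 61} = {(64,60), (64,61), (65,60), (65,61)}
  {63, 64} × {59, 60, 61} = {(63,59), (63,60), (63,61), (64,59), (64,60), (64,61)}
  {63, 64, 65} × {59, 61} = {(63,59), (63,61), (64,59), (64,61), (65,59), (65,61)}
  {63, 64, 65} × {60, 61} = {(63,60), (63,61), (64,60), (64,61), (65,60), (65,61)}
  {64, 65} × {59, 60, 61} = {(64,59), (64,60), (64,61), (65,59), (65,60), (65,61)}
  {63, 64, 65} × {59, 60, 61} = {(63,59), (63,60), (63,61), (64,59), (64,60), (64,61), (65,59), (65,60), (65,61)}
These 26 distinct sets form the basis B.
Close under arbitrary unions to get τ_{X×Y}; counting gives |τ_{X×Y}| = 108.


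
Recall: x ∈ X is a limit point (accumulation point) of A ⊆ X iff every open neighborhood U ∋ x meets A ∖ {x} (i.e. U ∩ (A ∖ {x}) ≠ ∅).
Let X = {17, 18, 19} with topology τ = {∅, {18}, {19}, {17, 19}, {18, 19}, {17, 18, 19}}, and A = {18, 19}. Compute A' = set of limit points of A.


A' = {17}

For each x ∈ X, list the open sets U ∈ τ with x ∈ U, then check whether U ∩ (A ∖ {x}) ≠ ∅ for every such U.
  x = 17: opens ∋ x are {17, 19}, {17, 18, 19}; each meets A ∖ {17}, so x IS a limit point.
  x = 18: open {18} ∋ x has {18} ∩ (A ∖ {18}) = ∅, so x is NOT a limit point.
  x = 19: open {19} ∋ x has {19} ∩ (A ∖ {19}) = ∅, so x is NOT a limit point.
Collecting: A' = {17}.


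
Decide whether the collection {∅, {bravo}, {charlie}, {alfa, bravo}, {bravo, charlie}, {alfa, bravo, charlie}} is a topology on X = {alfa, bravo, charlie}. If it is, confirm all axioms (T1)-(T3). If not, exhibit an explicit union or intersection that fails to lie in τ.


τ IS a topology on X.

Axiom (T1): ∅ ∈ τ? Yes; X ∈ τ? Yes.
Axiom (T2/T3): check pairwise unions and intersections of members of τ.
All pairwise intersections and unions checked — each lies in τ. Therefore τ satisfies (T1), (T2), (T3): it IS a topology on X.


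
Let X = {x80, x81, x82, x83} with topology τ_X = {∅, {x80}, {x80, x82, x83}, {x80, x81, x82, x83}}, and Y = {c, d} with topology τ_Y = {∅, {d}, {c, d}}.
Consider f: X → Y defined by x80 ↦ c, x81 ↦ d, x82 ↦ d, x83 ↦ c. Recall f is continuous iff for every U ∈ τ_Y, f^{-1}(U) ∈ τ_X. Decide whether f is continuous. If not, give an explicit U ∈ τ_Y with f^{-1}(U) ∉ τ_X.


f is NOT continuous.

Compute f^{-1}(U) for each U ∈ τ_Y:
  U = ∅: f^{-1}(U) = ∅ ∈ τ_X ✓.
  U = {d}: f^{-1}(U) = {x81, x82} ∉ τ_X ✗.
  U = {c, d}: f^{-1}(U) = {x80, x81, x82, x83} ∈ τ_X ✓.
Found U = {d} with f^{-1}(U) = {x81, x82} not in τ_X. Therefore f is NOT continuous.


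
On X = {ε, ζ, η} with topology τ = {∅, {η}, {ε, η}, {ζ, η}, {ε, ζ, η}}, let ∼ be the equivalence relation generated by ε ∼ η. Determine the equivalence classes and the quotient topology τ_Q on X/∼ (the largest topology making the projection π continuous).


X/∼ = {[ε=η], [ζ]}; |τ_Q| = 3.

Equivalence classes: [ε=η], [ζ].
Quotient map π: X → X/∼ sends ε ↦ [ε=η], ζ ↦ [ζ], η ↦ [ε=η].
For each subset V ⊆ X/∼, compute π^{-1}(V) ⊆ X and check whether π^{-1}(V) ∈ τ. V is open in τ_Q iff π^{-1}(V) ∈ τ.
  V = {}: π^{-1}(V) = ∅ ∈ τ ✓.
  V = {[ε=η]}: π^{-1}(V) = {ε, η} ∈ τ ✓.
  V = {[ζ]}: π^{-1}(V) = {ζ} ∉ τ ✗.
  V = {[ε=η], [ζ]}: π^{-1}(V) = {ε, ζ, η} ∈ τ ✓.
Open sets in the quotient: τ_Q = {{}, {[ε=η]}, {[ε=η], [ζ]}} (3 elements).


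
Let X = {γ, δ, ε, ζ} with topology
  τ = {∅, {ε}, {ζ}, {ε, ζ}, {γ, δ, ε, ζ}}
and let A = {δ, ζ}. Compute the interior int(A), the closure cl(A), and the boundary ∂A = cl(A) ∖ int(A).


int(A) = {ζ}, cl(A) = {γ, δ, ζ}, ∂A = {γ, δ}.

Closed sets in (X, τ) are complements of opens:
  closed(X, τ) = {∅, {γ, δ}, {γ, δ, ε}, {γ, δ, ζ}, {γ, δ, ε, ζ}}.
int(A) = ⋃ {U ∈ τ : U ⊆ A}. Opens contained in A: ∅, {ζ}.
Taking the union of these: int(A) = {ζ}.
cl(A) = ⋂ {C closed : A ⊆ C}. Closed sets containing A: {γ, δ, ζ}, {γ, δ, ε, ζ}.
Intersecting these: cl(A) = {γ, δ, ζ}.
∂A = cl(A) ∖ int(A) = {γ, δ, ζ} ∖ {ζ} = {γ, δ}.


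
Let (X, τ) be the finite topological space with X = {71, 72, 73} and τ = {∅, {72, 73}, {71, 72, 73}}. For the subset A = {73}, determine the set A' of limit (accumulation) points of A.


A' = {71, 72}

For each x ∈ X, list the open sets U ∈ τ with x ∈ U, then check whether U ∩ (A ∖ {x}) ≠ ∅ for every such U.
  x = 71: opens ∋ x are {71, 72, 73}; each meets A ∖ {71}, so x IS a limit point.
  x = 72: opens ∋ x are {72, 73}, {71, 72, 73}; each meets A ∖ {72}, so x IS a limit point.
  x = 73: open {72, 73} ∋ x has {72, 73} ∩ (A ∖ {73}) = ∅, so x is NOT a limit point.
Collecting: A' = {71, 72}.


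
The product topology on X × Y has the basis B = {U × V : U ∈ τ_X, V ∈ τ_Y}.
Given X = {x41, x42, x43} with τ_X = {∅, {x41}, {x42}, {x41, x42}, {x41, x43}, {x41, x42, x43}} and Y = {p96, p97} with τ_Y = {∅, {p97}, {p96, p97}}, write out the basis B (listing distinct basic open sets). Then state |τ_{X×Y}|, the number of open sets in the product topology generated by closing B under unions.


Basis B = {∅ × ∅, {x41} × {p97}, {x42} × {p97}, {x41} × {p96, p97}, {x41, x42} × {p97}, {x41, x43} × {p97}, {x42} × {p96, p97}, {x41, x42, x43} × {p97}, {x41, x42} × {p96, p97}, {x41, x43} × {p96, p97}, {x41, x42, x43} × {p96, p97}}; |τ_{X×Y}| = 18.

Enumerate products U × V with U ∈ τ_X, V ∈ τ_Y (deduplicated):
  ∅ × ∅ = {} (∅)
  {x41} × {p97} = {(x41,p97)}
  {x42} × {p97} = {(x42,p97)}
  {x41} × {p96, p97} = {(x41,p96), (x41,p97)}
  {x41, x42} × {p97} = {(x41,p97), (x42,p97)}
  {x41, x43} × {p97} = {(x41,p97), (x43,p97)}
  {x42} × {p96, p97} = {(x42,p96), (x42,p97)}
  {x41, x42, x43} × {p97} = {(x41,p97), (x42,p97), (x43,p97)}
  {x41, x42} × {p96, p97} = {(x41,p96), (x41,p97), (x42,p96), (x42,p97)}
  {x41, x43} × {p96, p97} = {(x41,p96), (x41,p97), (x43,p96), (x43,p97)}
  {x41, x42, x43} × {p96, p97} = {(x41,p96), (x41,p97), (x42,p96), (x42,p97), (x43,p96), (x43,p97)}
These 11 distinct sets form the basis B.
Close under arbitrary unions to get τ_{X×Y}; counting gives |τ_{X×Y}| = 18.


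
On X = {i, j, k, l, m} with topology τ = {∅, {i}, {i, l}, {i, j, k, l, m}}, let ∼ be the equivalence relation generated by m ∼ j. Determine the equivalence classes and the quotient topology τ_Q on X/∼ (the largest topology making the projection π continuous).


X/∼ = {[i], [j=m], [k], [l]}; |τ_Q| = 4.

Equivalence classes: [i], [j=m], [k], [l].
Quotient map π: X → X/∼ sends i ↦ [i], j ↦ [j=m], k ↦ [k], l ↦ [l], m ↦ [j=m].
For each subset V ⊆ X/∼, compute π^{-1}(V) ⊆ X and check whether π^{-1}(V) ∈ τ. V is open in τ_Q iff π^{-1}(V) ∈ τ.
  V = {}: π^{-1}(V) = ∅ ∈ τ ✓.
  V = {[i]}: π^{-1}(V) = {i} ∈ τ ✓.
  V = {[j=m]}: π^{-1}(V) = {j, m} ∉ τ ✗.
  V = {[i], [j=m]}: π^{-1}(V) = {i, j, m} ∉ τ ✗.
  V = {[k]}: π^{-1}(V) = {k} ∉ τ ✗.
  V = {[i], [k]}: π^{-1}(V) = {i, k} ∉ τ ✗.
  V = {[j=m], [k]}: π^{-1}(V) = {j, k, m} ∉ τ ✗.
  V = {[i], [j=m], [k]}: π^{-1}(V) = {i, j, k, m} ∉ τ ✗.
  V = {[l]}: π^{-1}(V) = {l} ∉ τ ✗.
  V = {[i], [l]}: π^{-1}(V) = {i, l} ∈ τ ✓.
  V = {[j=m], [l]}: π^{-1}(V) = {j, l, m} ∉ τ ✗.
  V = {[i], [j=m], [l]}: π^{-1}(V) = {i, j, l, m} ∉ τ ✗.
  V = {[k], [l]}: π^{-1}(V) = {k, l} ∉ τ ✗.
  V = {[i], [k], [l]}: π^{-1}(V) = {i, k, l} ∉ τ ✗.
  V = {[j=m], [k], [l]}: π^{-1}(V) = {j, k, l, m} ∉ τ ✗.
  V = {[i], [j=m], [k], [l]}: π^{-1}(V) = {i, j, k, l, m} ∈ τ ✓.
Open sets in the quotient: τ_Q = {{}, {[i]}, {[i], [l]}, {[i], [j=m], [k], [l]}} (4 elements).


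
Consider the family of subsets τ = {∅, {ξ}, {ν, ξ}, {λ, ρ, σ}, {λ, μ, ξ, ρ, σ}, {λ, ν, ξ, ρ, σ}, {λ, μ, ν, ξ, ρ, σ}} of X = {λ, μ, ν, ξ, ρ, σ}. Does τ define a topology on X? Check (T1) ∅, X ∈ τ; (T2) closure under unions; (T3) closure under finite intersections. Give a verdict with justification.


τ is NOT a topology on X.

Axiom (T1): ∅ ∈ τ? Yes; X ∈ τ? Yes.
Axiom (T2/T3): check pairwise unions and intersections of members of τ.
Counterexample for (T2): {ξ} ∪ {λ, ρ, σ} = {λ, ξ, ρ, σ} ∉ τ. Therefore τ is NOT a topology.


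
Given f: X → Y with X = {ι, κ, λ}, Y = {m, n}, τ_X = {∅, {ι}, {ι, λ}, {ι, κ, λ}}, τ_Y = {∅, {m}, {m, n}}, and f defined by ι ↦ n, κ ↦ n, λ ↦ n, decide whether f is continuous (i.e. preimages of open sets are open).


f IS continuous.

Compute f^{-1}(U) for each U ∈ τ_Y:
  U = ∅: f^{-1}(U) = ∅ ∈ τ_X ✓.
  U = {m}: f^{-1}(U) = ∅ ∈ τ_X ✓.
  U = {m, n}: f^{-1}(U) = {ι, κ, λ} ∈ τ_X ✓.
Every preimage lies in τ_X, so f IS continuous.


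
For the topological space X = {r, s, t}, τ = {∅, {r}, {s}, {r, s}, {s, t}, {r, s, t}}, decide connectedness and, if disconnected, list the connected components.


(X, τ) is disconnected; components = [{r}, {s, t}].

Find clopen sets (U ∈ τ with X ∖ U ∈ τ):
  U = ∅, X ∖ U = {r, s, t} — both open, so U is clopen.
  U = {r}, X ∖ U = {s, t} — both open, so U is clopen.
  U = {s, t}, X ∖ U = {r} — both open, so U is clopen.
  U = {r, s, t}, X ∖ U = ∅ — both open, so U is clopen.
Nontrivial clopen(s) exist: e.g. {r}. So (X, τ) is disconnected.
Compute connected components by grouping points that agree on all clopens:
  component: {r}
  component: {s, t}


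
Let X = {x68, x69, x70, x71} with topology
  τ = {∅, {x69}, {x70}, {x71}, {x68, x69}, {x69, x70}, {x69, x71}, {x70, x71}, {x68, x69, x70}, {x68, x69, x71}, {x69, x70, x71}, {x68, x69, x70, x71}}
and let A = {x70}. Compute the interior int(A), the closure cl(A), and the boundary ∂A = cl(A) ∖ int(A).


int(A) = {x70}, cl(A) = {x70}, ∂A = ∅.

Closed sets in (X, τ) are complements of opens:
  closed(X, τ) = {∅, {x68}, {x70}, {x71}, {x68, x69}, {x68, x70}, {x68, x71}, {x70, x71}, {x68, x69, x70}, {x68, x69, x71}, {x68, x70, x71}, {x68, x69, x70, x71}}.
int(A) = ⋃ {U ∈ τ : U ⊆ A}. Opens contained in A: ∅, {x70}.
Taking the union of these: int(A) = {x70}.
cl(A) = ⋂ {C closed : A ⊆ C}. Closed sets containing A: {x70}, {x68, x70}, {x70, x71}, {x68, x69, x70}, {x68, x70, x71}, {x68, x69, x70, x71}.
Intersecting these: cl(A) = {x70}.
∂A = cl(A) ∖ int(A) = {x70} ∖ {x70} = ∅.


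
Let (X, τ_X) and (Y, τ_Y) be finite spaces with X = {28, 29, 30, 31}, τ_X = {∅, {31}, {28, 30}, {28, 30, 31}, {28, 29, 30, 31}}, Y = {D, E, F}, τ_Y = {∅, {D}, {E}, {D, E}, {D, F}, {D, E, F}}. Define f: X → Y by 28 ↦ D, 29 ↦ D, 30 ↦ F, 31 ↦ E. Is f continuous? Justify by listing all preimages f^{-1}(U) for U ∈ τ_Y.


f is NOT continuous.

Compute f^{-1}(U) for each U ∈ τ_Y:
  U = ∅: f^{-1}(U) = ∅ ∈ τ_X ✓.
  U = {D}: f^{-1}(U) = {28, 29} ∉ τ_X ✗.
  U = {E}: f^{-1}(U) = {31} ∈ τ_X ✓.
  U = {D, E}: f^{-1}(U) = {28, 29, 31} ∉ τ_X ✗.
  U = {D, F}: f^{-1}(U) = {28, 29, 30} ∉ τ_X ✗.
  U = {D, E, F}: f^{-1}(U) = {28, 29, 30, 31} ∈ τ_X ✓.
Found U = {D} with f^{-1}(U) = {28, 29} not in τ_X. Therefore f is NOT continuous.


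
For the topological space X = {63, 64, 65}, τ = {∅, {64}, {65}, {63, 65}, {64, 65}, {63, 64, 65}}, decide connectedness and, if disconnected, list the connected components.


(X, τ) is disconnected; components = [{64}, {63, 65}].

Find clopen sets (U ∈ τ with X ∖ U ∈ τ):
  U = ∅, X ∖ U = {63, 64, 65} — both open, so U is clopen.
  U = {64}, X ∖ U = {63, 65} — both open, so U is clopen.
  U = {63, 65}, X ∖ U = {64} — both open, so U is clopen.
  U = {63, 64, 65}, X ∖ U = ∅ — both open, so U is clopen.
Nontrivial clopen(s) exist: e.g. {64}. So (X, τ) is disconnected.
Compute connected components by grouping points that agree on all clopens:
  component: {64}
  component: {63, 65}


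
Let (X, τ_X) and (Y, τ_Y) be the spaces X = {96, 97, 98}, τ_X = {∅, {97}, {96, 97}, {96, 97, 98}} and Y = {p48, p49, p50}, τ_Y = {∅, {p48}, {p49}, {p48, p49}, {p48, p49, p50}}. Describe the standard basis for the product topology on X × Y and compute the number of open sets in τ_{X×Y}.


Basis B = {∅ × ∅, {97} × {p48}, {97} × {p49}, {96, 97} × {p48}, {96, 97} × {p49}, {97} × {p48, p49}, {96, 97, 98} × {p48}, {96, 97, 98} × {p49}, {97} × {p48, p49, p50}, {96, 97} × {p48, p49}, {96, 97} × {p48, p49, p50}, {96, 97, 98} × {p48, p49}, {96, 97, 98} × {p48, p49, p50}}; |τ_{X×Y}| = 30.

Enumerate products U × V with U ∈ τ_X, V ∈ τ_Y (deduplicated):
  ∅ × ∅ = {} (∅)
  {97} × {p48} = {(97,p48)}
  {97} × {p49} = {(97,p49)}
  {96, 97} × {p48} = {(96,p48), (97,p48)}
  {96, 97} × {p49} = {(96,p49), (97,p49)}
  {97} × {p48, p49} = {(97,p48), (97,p49)}
  {96, 97, 98} × {p48} = {(96,p48), (97,p48), (98,p48)}
  {96, 97, 98} × {p49} = {(96,p49), (97,p49), (98,p49)}
  {97} × {p48, p49, p50} = {(97,p48), (97,p49), (97,p50)}
  {96, 97} × {p48, p49} = {(96,p48), (96,p49), (97,p48), (97,p49)}
  {96, 97} × {p48, p49, p50} = {(96,p48), (96,p49), (96,p50), (97,p48), (97,p49), (97,p50)}
  {96, 97, 98} × {p48, p49} = {(96,p48), (96,p49), (97,p48), (97,p49), (98,p48), (98,p49)}
  {96, 97, 98} × {p48, p49, p50} = {(96,p48), (96,p49), (96,p50), (97,p48), (97,p49), (97,p50), (98,p48), (98,p49), (98,p50)}
These 13 distinct sets form the basis B.
Close under arbitrary unions to get τ_{X×Y}; counting gives |τ_{X×Y}| = 30.


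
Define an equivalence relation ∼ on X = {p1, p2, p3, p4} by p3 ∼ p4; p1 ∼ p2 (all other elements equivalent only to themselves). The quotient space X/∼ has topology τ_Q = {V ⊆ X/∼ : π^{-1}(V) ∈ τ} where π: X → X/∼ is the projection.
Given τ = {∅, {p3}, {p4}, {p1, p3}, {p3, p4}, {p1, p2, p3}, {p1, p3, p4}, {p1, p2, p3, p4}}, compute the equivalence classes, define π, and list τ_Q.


X/∼ = {[p1=p2], [p3=p4]}; |τ_Q| = 3.

Equivalence classes: [p1=p2], [p3=p4].
Quotient map π: X → X/∼ sends p1 ↦ [p1=p2], p2 ↦ [p1=p2], p3 ↦ [p3=p4], p4 ↦ [p3=p4].
For each subset V ⊆ X/∼, compute π^{-1}(V) ⊆ X and check whether π^{-1}(V) ∈ τ. V is open in τ_Q iff π^{-1}(V) ∈ τ.
  V = {}: π^{-1}(V) = ∅ ∈ τ ✓.
  V = {[p1=p2]}: π^{-1}(V) = {p1, p2} ∉ τ ✗.
  V = {[p3=p4]}: π^{-1}(V) = {p3, p4} ∈ τ ✓.
  V = {[p1=p2], [p3=p4]}: π^{-1}(V) = {p1, p2, p3, p4} ∈ τ ✓.
Open sets in the quotient: τ_Q = {{}, {[p3=p4]}, {[p1=p2], [p3=p4]}} (3 elements).


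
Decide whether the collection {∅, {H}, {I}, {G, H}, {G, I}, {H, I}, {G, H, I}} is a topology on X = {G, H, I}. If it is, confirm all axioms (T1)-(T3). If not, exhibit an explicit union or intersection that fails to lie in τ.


τ is NOT a topology on X.

Axiom (T1): ∅ ∈ τ? Yes; X ∈ τ? Yes.
Axiom (T2/T3): check pairwise unions and intersections of members of τ.
Counterexample for (T3): {G, H} ∩ {G, I} = {G} ∉ τ. Therefore τ is NOT a topology.


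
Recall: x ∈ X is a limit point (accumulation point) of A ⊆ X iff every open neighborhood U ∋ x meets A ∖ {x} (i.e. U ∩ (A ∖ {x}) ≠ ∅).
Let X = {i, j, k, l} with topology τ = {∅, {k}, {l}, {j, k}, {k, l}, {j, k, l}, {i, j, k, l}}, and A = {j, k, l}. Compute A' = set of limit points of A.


A' = {i, j}

For each x ∈ X, list the open sets U ∈ τ with x ∈ U, then check whether U ∩ (A ∖ {x}) ≠ ∅ for every such U.
  x = i: opens ∋ x are {i, j, k, l}; each meets A ∖ {i}, so x IS a limit point.
  x = j: opens ∋ x are {j, k}, {j, k, l}, {i, j, k, l}; each meets A ∖ {j}, so x IS a limit point.
  x = k: open {k} ∋ x has {k} ∩ (A ∖ {k}) = ∅, so x is NOT a limit point.
  x = l: open {l} ∋ x has {l} ∩ (A ∖ {l}) = ∅, so x is NOT a limit point.
Collecting: A' = {i, j}.


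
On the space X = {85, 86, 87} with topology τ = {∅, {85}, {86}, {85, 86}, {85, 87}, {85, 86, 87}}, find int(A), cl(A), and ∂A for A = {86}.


int(A) = {86}, cl(A) = {86}, ∂A = ∅.

Closed sets in (X, τ) are complements of opens:
  closed(X, τ) = {∅, {86}, {87}, {85, 87}, {86, 87}, {85, 86, 87}}.
int(A) = ⋃ {U ∈ τ : U ⊆ A}. Opens contained in A: ∅, {86}.
Taking the union of these: int(A) = {86}.
cl(A) = ⋂ {C closed : A ⊆ C}. Closed sets containing A: {86}, {86, 87}, {85, 86, 87}.
Intersecting these: cl(A) = {86}.
∂A = cl(A) ∖ int(A) = {86} ∖ {86} = ∅.


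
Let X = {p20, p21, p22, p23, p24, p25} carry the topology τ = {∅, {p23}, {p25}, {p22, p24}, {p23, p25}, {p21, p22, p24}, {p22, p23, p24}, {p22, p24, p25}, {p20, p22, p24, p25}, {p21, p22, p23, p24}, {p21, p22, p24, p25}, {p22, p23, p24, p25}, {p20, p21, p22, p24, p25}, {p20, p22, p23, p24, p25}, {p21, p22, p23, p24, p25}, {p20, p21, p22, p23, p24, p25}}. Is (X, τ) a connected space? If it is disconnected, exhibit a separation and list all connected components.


(X, τ) is disconnected; components = [{p23}, {p20, p21, p22, p24, p25}].

Find clopen sets (U ∈ τ with X ∖ U ∈ τ):
  U = ∅, X ∖ U = {p20, p21, p22, p23, p24, p25} — both open, so U is clopen.
  U = {p23}, X ∖ U = {p20, p21, p22, p24, p25} — both open, so U is clopen.
  U = {p20, p21, p22, p24, p25}, X ∖ U = {p23} — both open, so U is clopen.
  U = {p20, p21, p22, p23, p24, p25}, X ∖ U = ∅ — both open, so U is clopen.
Nontrivial clopen(s) exist: e.g. {p20, p21, p22, p24, p25}. So (X, τ) is disconnected.
Compute connected components by grouping points that agree on all clopens:
  component: {p23}
  component: {p20, p21, p22, p24, p25}
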